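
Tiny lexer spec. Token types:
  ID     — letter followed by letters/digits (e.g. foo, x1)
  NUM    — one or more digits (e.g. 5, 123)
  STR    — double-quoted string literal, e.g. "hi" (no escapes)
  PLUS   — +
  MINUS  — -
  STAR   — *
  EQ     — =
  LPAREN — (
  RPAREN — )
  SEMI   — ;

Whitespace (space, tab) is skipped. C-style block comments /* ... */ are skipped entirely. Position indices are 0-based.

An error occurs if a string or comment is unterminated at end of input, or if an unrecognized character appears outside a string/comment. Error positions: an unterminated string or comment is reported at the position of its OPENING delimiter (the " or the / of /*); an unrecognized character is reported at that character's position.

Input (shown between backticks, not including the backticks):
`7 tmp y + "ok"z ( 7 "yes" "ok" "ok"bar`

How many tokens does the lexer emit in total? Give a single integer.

pos=0: emit NUM '7' (now at pos=1)
pos=2: emit ID 'tmp' (now at pos=5)
pos=6: emit ID 'y' (now at pos=7)
pos=8: emit PLUS '+'
pos=10: enter STRING mode
pos=10: emit STR "ok" (now at pos=14)
pos=14: emit ID 'z' (now at pos=15)
pos=16: emit LPAREN '('
pos=18: emit NUM '7' (now at pos=19)
pos=20: enter STRING mode
pos=20: emit STR "yes" (now at pos=25)
pos=26: enter STRING mode
pos=26: emit STR "ok" (now at pos=30)
pos=31: enter STRING mode
pos=31: emit STR "ok" (now at pos=35)
pos=35: emit ID 'bar' (now at pos=38)
DONE. 12 tokens: [NUM, ID, ID, PLUS, STR, ID, LPAREN, NUM, STR, STR, STR, ID]

Answer: 12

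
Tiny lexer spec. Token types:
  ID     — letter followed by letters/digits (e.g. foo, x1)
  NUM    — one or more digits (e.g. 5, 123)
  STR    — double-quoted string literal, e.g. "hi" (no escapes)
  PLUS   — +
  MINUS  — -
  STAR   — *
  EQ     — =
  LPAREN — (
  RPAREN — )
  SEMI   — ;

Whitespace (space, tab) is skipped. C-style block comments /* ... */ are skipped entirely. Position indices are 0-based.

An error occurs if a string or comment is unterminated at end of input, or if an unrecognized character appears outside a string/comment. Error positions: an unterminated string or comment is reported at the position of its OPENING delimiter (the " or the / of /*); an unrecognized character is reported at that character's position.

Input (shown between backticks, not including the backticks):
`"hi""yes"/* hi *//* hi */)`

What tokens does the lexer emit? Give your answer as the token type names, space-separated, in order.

Answer: STR STR RPAREN

Derivation:
pos=0: enter STRING mode
pos=0: emit STR "hi" (now at pos=4)
pos=4: enter STRING mode
pos=4: emit STR "yes" (now at pos=9)
pos=9: enter COMMENT mode (saw '/*')
exit COMMENT mode (now at pos=17)
pos=17: enter COMMENT mode (saw '/*')
exit COMMENT mode (now at pos=25)
pos=25: emit RPAREN ')'
DONE. 3 tokens: [STR, STR, RPAREN]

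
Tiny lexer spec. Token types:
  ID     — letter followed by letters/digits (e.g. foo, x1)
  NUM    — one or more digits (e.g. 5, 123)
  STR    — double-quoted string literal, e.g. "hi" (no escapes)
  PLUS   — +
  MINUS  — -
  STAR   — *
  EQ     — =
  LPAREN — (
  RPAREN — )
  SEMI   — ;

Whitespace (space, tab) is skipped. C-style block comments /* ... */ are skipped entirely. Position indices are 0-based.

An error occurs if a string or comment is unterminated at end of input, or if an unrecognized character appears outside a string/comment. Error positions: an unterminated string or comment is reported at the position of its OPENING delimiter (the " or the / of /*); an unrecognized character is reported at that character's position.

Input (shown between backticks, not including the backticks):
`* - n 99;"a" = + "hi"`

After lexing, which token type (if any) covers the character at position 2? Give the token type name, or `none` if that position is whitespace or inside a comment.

pos=0: emit STAR '*'
pos=2: emit MINUS '-'
pos=4: emit ID 'n' (now at pos=5)
pos=6: emit NUM '99' (now at pos=8)
pos=8: emit SEMI ';'
pos=9: enter STRING mode
pos=9: emit STR "a" (now at pos=12)
pos=13: emit EQ '='
pos=15: emit PLUS '+'
pos=17: enter STRING mode
pos=17: emit STR "hi" (now at pos=21)
DONE. 9 tokens: [STAR, MINUS, ID, NUM, SEMI, STR, EQ, PLUS, STR]
Position 2: char is '-' -> MINUS

Answer: MINUS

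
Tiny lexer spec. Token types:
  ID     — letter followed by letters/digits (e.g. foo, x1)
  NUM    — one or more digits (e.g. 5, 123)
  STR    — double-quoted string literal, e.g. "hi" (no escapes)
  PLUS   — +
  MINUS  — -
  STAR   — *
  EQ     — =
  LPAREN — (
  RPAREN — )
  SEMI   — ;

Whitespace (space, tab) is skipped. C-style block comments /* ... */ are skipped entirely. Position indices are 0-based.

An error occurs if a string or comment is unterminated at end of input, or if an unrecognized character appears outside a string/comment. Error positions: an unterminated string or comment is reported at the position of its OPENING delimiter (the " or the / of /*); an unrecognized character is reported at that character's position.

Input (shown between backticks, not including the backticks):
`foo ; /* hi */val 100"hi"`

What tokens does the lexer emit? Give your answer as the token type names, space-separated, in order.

pos=0: emit ID 'foo' (now at pos=3)
pos=4: emit SEMI ';'
pos=6: enter COMMENT mode (saw '/*')
exit COMMENT mode (now at pos=14)
pos=14: emit ID 'val' (now at pos=17)
pos=18: emit NUM '100' (now at pos=21)
pos=21: enter STRING mode
pos=21: emit STR "hi" (now at pos=25)
DONE. 5 tokens: [ID, SEMI, ID, NUM, STR]

Answer: ID SEMI ID NUM STR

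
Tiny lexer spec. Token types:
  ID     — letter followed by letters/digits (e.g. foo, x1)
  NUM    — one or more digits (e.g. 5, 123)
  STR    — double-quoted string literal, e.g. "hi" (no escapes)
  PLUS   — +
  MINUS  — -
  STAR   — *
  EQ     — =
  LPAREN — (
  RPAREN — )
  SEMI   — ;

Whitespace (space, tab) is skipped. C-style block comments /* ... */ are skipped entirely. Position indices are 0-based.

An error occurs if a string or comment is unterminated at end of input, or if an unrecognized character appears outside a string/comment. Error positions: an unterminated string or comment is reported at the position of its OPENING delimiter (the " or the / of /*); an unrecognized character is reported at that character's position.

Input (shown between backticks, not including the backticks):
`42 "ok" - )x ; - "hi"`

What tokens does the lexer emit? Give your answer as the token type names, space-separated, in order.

pos=0: emit NUM '42' (now at pos=2)
pos=3: enter STRING mode
pos=3: emit STR "ok" (now at pos=7)
pos=8: emit MINUS '-'
pos=10: emit RPAREN ')'
pos=11: emit ID 'x' (now at pos=12)
pos=13: emit SEMI ';'
pos=15: emit MINUS '-'
pos=17: enter STRING mode
pos=17: emit STR "hi" (now at pos=21)
DONE. 8 tokens: [NUM, STR, MINUS, RPAREN, ID, SEMI, MINUS, STR]

Answer: NUM STR MINUS RPAREN ID SEMI MINUS STR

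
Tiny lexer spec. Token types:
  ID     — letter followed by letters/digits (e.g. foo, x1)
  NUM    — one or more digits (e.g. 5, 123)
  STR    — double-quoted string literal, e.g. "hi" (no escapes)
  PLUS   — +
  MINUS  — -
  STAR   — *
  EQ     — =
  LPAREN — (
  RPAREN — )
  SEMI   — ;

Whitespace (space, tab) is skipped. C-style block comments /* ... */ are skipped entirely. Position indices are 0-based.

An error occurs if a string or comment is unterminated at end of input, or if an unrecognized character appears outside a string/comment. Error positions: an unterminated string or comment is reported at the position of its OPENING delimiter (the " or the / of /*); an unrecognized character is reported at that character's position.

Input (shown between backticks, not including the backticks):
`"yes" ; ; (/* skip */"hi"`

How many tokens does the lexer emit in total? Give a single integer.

pos=0: enter STRING mode
pos=0: emit STR "yes" (now at pos=5)
pos=6: emit SEMI ';'
pos=8: emit SEMI ';'
pos=10: emit LPAREN '('
pos=11: enter COMMENT mode (saw '/*')
exit COMMENT mode (now at pos=21)
pos=21: enter STRING mode
pos=21: emit STR "hi" (now at pos=25)
DONE. 5 tokens: [STR, SEMI, SEMI, LPAREN, STR]

Answer: 5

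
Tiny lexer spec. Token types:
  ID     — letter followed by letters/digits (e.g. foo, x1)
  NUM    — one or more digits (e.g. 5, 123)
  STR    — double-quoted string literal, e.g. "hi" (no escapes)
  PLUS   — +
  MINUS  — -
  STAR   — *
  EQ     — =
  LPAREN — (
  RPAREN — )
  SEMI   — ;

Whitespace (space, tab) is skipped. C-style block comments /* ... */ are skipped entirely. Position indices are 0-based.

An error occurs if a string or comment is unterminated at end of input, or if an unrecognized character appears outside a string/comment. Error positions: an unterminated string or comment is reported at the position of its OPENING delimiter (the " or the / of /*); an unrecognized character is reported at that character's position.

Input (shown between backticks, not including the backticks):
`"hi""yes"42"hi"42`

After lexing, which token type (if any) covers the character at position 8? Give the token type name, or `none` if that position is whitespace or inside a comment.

Answer: STR

Derivation:
pos=0: enter STRING mode
pos=0: emit STR "hi" (now at pos=4)
pos=4: enter STRING mode
pos=4: emit STR "yes" (now at pos=9)
pos=9: emit NUM '42' (now at pos=11)
pos=11: enter STRING mode
pos=11: emit STR "hi" (now at pos=15)
pos=15: emit NUM '42' (now at pos=17)
DONE. 5 tokens: [STR, STR, NUM, STR, NUM]
Position 8: char is '"' -> STR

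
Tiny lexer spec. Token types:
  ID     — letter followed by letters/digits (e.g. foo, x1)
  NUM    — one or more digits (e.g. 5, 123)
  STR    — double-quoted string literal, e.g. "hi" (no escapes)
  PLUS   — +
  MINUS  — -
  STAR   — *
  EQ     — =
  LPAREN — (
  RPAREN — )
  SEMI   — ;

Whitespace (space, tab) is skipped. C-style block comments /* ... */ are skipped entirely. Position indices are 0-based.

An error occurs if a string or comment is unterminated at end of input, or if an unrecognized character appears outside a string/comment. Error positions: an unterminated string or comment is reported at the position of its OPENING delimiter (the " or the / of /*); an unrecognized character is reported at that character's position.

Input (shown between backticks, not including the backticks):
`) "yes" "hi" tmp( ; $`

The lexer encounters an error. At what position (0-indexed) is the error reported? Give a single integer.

pos=0: emit RPAREN ')'
pos=2: enter STRING mode
pos=2: emit STR "yes" (now at pos=7)
pos=8: enter STRING mode
pos=8: emit STR "hi" (now at pos=12)
pos=13: emit ID 'tmp' (now at pos=16)
pos=16: emit LPAREN '('
pos=18: emit SEMI ';'
pos=20: ERROR — unrecognized char '$'

Answer: 20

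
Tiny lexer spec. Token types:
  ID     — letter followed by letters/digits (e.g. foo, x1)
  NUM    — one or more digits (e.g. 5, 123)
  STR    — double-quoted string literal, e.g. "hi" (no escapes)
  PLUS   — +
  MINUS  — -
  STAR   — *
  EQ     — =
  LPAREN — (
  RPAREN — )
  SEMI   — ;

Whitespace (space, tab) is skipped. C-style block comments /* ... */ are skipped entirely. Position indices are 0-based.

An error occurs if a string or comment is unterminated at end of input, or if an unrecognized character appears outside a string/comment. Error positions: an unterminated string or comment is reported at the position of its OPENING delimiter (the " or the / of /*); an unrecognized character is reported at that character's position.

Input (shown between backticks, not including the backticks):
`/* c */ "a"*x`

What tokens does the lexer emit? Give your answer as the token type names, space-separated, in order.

Answer: STR STAR ID

Derivation:
pos=0: enter COMMENT mode (saw '/*')
exit COMMENT mode (now at pos=7)
pos=8: enter STRING mode
pos=8: emit STR "a" (now at pos=11)
pos=11: emit STAR '*'
pos=12: emit ID 'x' (now at pos=13)
DONE. 3 tokens: [STR, STAR, ID]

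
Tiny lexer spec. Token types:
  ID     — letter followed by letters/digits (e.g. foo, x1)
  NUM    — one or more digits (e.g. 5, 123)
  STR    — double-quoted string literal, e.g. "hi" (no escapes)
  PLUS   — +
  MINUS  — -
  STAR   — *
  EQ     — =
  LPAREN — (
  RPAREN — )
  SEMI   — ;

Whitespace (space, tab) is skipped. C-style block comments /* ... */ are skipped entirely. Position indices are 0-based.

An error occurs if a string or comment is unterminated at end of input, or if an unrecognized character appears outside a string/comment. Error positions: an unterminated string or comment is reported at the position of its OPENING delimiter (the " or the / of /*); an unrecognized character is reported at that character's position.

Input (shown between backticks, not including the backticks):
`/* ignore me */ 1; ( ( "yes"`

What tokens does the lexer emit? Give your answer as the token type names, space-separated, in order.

Answer: NUM SEMI LPAREN LPAREN STR

Derivation:
pos=0: enter COMMENT mode (saw '/*')
exit COMMENT mode (now at pos=15)
pos=16: emit NUM '1' (now at pos=17)
pos=17: emit SEMI ';'
pos=19: emit LPAREN '('
pos=21: emit LPAREN '('
pos=23: enter STRING mode
pos=23: emit STR "yes" (now at pos=28)
DONE. 5 tokens: [NUM, SEMI, LPAREN, LPAREN, STR]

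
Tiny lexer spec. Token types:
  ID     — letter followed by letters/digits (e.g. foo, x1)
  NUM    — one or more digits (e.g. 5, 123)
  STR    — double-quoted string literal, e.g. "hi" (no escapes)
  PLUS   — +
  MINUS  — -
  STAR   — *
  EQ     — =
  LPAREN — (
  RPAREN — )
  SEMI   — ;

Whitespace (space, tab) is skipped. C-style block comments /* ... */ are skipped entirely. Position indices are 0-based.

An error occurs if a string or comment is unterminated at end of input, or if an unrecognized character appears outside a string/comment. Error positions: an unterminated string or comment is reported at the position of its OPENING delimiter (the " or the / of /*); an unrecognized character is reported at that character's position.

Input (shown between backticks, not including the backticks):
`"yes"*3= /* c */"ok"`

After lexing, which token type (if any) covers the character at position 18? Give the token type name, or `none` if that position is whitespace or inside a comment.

Answer: STR

Derivation:
pos=0: enter STRING mode
pos=0: emit STR "yes" (now at pos=5)
pos=5: emit STAR '*'
pos=6: emit NUM '3' (now at pos=7)
pos=7: emit EQ '='
pos=9: enter COMMENT mode (saw '/*')
exit COMMENT mode (now at pos=16)
pos=16: enter STRING mode
pos=16: emit STR "ok" (now at pos=20)
DONE. 5 tokens: [STR, STAR, NUM, EQ, STR]
Position 18: char is 'k' -> STR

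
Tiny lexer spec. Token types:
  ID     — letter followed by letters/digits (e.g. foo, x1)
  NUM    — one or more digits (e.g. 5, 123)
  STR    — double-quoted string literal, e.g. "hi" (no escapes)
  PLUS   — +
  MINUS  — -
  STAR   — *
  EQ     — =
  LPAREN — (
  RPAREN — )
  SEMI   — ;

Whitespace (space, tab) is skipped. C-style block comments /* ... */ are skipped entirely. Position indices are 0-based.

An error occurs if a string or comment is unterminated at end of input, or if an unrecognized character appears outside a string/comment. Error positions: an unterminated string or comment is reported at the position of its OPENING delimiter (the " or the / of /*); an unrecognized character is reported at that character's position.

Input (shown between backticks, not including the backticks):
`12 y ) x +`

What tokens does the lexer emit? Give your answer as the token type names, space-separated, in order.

Answer: NUM ID RPAREN ID PLUS

Derivation:
pos=0: emit NUM '12' (now at pos=2)
pos=3: emit ID 'y' (now at pos=4)
pos=5: emit RPAREN ')'
pos=7: emit ID 'x' (now at pos=8)
pos=9: emit PLUS '+'
DONE. 5 tokens: [NUM, ID, RPAREN, ID, PLUS]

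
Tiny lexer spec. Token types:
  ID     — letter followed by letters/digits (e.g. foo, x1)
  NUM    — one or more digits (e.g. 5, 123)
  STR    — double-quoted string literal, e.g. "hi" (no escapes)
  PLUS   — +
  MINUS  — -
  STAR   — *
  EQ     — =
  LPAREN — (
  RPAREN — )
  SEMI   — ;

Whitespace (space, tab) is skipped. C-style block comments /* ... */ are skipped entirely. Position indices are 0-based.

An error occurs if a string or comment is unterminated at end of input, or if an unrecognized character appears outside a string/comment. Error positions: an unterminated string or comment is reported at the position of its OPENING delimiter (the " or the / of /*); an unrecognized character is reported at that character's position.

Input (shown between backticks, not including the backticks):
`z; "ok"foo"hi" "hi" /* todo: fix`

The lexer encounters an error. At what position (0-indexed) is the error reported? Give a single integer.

Answer: 20

Derivation:
pos=0: emit ID 'z' (now at pos=1)
pos=1: emit SEMI ';'
pos=3: enter STRING mode
pos=3: emit STR "ok" (now at pos=7)
pos=7: emit ID 'foo' (now at pos=10)
pos=10: enter STRING mode
pos=10: emit STR "hi" (now at pos=14)
pos=15: enter STRING mode
pos=15: emit STR "hi" (now at pos=19)
pos=20: enter COMMENT mode (saw '/*')
pos=20: ERROR — unterminated comment (reached EOF)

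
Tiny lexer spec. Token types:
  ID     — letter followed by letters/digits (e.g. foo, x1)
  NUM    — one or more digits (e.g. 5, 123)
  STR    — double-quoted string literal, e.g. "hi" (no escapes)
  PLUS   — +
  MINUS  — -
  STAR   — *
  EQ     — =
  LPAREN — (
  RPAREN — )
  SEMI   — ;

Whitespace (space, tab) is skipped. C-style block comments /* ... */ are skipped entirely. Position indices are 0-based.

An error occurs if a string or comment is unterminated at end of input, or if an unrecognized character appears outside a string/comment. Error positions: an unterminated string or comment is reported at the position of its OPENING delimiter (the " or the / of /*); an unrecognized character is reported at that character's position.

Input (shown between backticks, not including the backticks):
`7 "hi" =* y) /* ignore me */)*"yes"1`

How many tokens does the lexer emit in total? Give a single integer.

Answer: 10

Derivation:
pos=0: emit NUM '7' (now at pos=1)
pos=2: enter STRING mode
pos=2: emit STR "hi" (now at pos=6)
pos=7: emit EQ '='
pos=8: emit STAR '*'
pos=10: emit ID 'y' (now at pos=11)
pos=11: emit RPAREN ')'
pos=13: enter COMMENT mode (saw '/*')
exit COMMENT mode (now at pos=28)
pos=28: emit RPAREN ')'
pos=29: emit STAR '*'
pos=30: enter STRING mode
pos=30: emit STR "yes" (now at pos=35)
pos=35: emit NUM '1' (now at pos=36)
DONE. 10 tokens: [NUM, STR, EQ, STAR, ID, RPAREN, RPAREN, STAR, STR, NUM]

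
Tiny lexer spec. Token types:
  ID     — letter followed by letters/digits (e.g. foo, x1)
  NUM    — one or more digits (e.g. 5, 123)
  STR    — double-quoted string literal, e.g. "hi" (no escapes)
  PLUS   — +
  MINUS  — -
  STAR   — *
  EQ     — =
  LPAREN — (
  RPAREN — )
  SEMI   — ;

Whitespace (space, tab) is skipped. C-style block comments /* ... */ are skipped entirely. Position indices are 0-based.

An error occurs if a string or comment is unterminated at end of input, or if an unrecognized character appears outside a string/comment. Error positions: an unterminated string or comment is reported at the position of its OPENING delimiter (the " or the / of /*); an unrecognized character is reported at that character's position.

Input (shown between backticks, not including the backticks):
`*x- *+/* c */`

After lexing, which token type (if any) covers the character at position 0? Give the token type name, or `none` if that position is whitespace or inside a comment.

pos=0: emit STAR '*'
pos=1: emit ID 'x' (now at pos=2)
pos=2: emit MINUS '-'
pos=4: emit STAR '*'
pos=5: emit PLUS '+'
pos=6: enter COMMENT mode (saw '/*')
exit COMMENT mode (now at pos=13)
DONE. 5 tokens: [STAR, ID, MINUS, STAR, PLUS]
Position 0: char is '*' -> STAR

Answer: STAR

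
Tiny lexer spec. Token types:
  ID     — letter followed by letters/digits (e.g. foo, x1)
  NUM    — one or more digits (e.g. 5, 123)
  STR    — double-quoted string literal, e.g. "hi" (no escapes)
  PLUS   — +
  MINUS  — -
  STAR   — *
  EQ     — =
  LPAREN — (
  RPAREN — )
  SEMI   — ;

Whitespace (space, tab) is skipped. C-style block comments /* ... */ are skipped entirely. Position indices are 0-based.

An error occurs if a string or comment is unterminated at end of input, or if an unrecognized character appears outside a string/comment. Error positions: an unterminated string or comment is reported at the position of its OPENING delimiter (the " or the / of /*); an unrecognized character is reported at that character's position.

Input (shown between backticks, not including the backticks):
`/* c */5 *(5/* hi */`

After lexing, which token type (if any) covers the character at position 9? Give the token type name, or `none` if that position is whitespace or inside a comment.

pos=0: enter COMMENT mode (saw '/*')
exit COMMENT mode (now at pos=7)
pos=7: emit NUM '5' (now at pos=8)
pos=9: emit STAR '*'
pos=10: emit LPAREN '('
pos=11: emit NUM '5' (now at pos=12)
pos=12: enter COMMENT mode (saw '/*')
exit COMMENT mode (now at pos=20)
DONE. 4 tokens: [NUM, STAR, LPAREN, NUM]
Position 9: char is '*' -> STAR

Answer: STAR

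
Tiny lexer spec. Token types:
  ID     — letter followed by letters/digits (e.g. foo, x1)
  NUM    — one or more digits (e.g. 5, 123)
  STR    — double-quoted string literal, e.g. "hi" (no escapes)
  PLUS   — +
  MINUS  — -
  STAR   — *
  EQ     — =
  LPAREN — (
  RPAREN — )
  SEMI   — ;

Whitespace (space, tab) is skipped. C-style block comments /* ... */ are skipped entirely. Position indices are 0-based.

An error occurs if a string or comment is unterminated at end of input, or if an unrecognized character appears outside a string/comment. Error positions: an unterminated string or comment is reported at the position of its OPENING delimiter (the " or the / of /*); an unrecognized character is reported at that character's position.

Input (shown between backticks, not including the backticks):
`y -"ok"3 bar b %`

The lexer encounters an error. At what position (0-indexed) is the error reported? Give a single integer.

Answer: 15

Derivation:
pos=0: emit ID 'y' (now at pos=1)
pos=2: emit MINUS '-'
pos=3: enter STRING mode
pos=3: emit STR "ok" (now at pos=7)
pos=7: emit NUM '3' (now at pos=8)
pos=9: emit ID 'bar' (now at pos=12)
pos=13: emit ID 'b' (now at pos=14)
pos=15: ERROR — unrecognized char '%'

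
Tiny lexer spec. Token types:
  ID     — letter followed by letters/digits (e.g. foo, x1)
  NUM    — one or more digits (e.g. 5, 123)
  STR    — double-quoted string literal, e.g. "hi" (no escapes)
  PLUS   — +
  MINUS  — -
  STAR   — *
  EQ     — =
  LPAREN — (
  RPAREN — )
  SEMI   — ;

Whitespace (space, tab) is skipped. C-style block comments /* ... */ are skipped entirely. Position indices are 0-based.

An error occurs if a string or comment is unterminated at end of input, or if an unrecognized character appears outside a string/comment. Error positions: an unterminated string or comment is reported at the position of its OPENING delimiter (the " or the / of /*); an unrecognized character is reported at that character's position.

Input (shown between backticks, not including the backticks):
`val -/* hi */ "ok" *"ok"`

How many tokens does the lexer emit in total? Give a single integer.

pos=0: emit ID 'val' (now at pos=3)
pos=4: emit MINUS '-'
pos=5: enter COMMENT mode (saw '/*')
exit COMMENT mode (now at pos=13)
pos=14: enter STRING mode
pos=14: emit STR "ok" (now at pos=18)
pos=19: emit STAR '*'
pos=20: enter STRING mode
pos=20: emit STR "ok" (now at pos=24)
DONE. 5 tokens: [ID, MINUS, STR, STAR, STR]

Answer: 5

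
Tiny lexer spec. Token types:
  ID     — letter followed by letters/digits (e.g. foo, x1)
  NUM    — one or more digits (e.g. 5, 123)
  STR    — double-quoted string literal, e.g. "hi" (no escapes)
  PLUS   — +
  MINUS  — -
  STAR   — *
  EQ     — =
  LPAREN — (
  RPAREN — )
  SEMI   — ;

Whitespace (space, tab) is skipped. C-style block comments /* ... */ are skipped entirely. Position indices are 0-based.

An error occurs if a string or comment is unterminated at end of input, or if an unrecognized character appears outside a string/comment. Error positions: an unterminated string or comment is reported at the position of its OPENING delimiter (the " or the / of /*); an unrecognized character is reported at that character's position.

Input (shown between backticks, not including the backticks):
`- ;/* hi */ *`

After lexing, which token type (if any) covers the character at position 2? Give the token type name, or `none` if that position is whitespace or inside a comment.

Answer: SEMI

Derivation:
pos=0: emit MINUS '-'
pos=2: emit SEMI ';'
pos=3: enter COMMENT mode (saw '/*')
exit COMMENT mode (now at pos=11)
pos=12: emit STAR '*'
DONE. 3 tokens: [MINUS, SEMI, STAR]
Position 2: char is ';' -> SEMI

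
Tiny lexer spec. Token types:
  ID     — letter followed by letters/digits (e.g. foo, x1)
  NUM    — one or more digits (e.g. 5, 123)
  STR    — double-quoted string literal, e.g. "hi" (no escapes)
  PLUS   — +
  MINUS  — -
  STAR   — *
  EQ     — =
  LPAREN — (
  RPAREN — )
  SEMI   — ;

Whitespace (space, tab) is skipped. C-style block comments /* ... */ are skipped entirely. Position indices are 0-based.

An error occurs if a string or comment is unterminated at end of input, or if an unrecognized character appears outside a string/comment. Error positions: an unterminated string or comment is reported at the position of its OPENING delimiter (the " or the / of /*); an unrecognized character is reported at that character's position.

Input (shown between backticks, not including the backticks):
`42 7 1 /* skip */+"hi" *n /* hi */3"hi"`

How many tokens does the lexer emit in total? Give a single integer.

pos=0: emit NUM '42' (now at pos=2)
pos=3: emit NUM '7' (now at pos=4)
pos=5: emit NUM '1' (now at pos=6)
pos=7: enter COMMENT mode (saw '/*')
exit COMMENT mode (now at pos=17)
pos=17: emit PLUS '+'
pos=18: enter STRING mode
pos=18: emit STR "hi" (now at pos=22)
pos=23: emit STAR '*'
pos=24: emit ID 'n' (now at pos=25)
pos=26: enter COMMENT mode (saw '/*')
exit COMMENT mode (now at pos=34)
pos=34: emit NUM '3' (now at pos=35)
pos=35: enter STRING mode
pos=35: emit STR "hi" (now at pos=39)
DONE. 9 tokens: [NUM, NUM, NUM, PLUS, STR, STAR, ID, NUM, STR]

Answer: 9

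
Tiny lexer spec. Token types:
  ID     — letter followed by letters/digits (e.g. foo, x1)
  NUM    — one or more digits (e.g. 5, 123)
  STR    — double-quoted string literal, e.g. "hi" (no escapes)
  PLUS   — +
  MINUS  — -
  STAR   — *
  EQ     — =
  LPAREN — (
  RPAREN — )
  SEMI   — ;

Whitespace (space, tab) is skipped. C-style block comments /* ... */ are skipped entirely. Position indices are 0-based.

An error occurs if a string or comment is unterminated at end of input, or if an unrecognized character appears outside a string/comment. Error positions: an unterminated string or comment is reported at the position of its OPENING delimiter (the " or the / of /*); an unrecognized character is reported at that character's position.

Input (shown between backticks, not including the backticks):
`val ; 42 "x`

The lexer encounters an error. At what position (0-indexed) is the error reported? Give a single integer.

Answer: 9

Derivation:
pos=0: emit ID 'val' (now at pos=3)
pos=4: emit SEMI ';'
pos=6: emit NUM '42' (now at pos=8)
pos=9: enter STRING mode
pos=9: ERROR — unterminated string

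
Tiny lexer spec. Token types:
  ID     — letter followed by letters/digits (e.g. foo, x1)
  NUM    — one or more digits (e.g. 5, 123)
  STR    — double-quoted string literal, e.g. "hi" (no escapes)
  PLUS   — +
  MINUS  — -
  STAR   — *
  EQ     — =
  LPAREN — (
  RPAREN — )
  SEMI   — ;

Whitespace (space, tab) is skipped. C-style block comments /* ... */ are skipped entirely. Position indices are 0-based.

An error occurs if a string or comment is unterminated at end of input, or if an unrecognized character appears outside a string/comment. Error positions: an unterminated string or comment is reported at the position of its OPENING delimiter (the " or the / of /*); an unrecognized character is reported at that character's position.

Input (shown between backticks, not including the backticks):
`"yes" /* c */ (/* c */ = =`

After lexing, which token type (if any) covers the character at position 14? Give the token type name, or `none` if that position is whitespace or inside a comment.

pos=0: enter STRING mode
pos=0: emit STR "yes" (now at pos=5)
pos=6: enter COMMENT mode (saw '/*')
exit COMMENT mode (now at pos=13)
pos=14: emit LPAREN '('
pos=15: enter COMMENT mode (saw '/*')
exit COMMENT mode (now at pos=22)
pos=23: emit EQ '='
pos=25: emit EQ '='
DONE. 4 tokens: [STR, LPAREN, EQ, EQ]
Position 14: char is '(' -> LPAREN

Answer: LPAREN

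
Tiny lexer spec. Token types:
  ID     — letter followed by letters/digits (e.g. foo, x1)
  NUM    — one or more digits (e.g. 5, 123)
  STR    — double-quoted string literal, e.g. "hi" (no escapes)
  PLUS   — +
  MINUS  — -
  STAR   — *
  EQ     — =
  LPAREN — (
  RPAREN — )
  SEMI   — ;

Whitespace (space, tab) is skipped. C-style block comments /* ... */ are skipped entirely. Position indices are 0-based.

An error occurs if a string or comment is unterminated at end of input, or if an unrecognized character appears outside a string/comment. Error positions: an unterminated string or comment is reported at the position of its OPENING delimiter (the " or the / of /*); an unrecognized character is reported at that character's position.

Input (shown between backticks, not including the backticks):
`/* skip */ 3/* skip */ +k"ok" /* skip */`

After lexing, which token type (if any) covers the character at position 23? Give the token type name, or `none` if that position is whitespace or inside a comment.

Answer: PLUS

Derivation:
pos=0: enter COMMENT mode (saw '/*')
exit COMMENT mode (now at pos=10)
pos=11: emit NUM '3' (now at pos=12)
pos=12: enter COMMENT mode (saw '/*')
exit COMMENT mode (now at pos=22)
pos=23: emit PLUS '+'
pos=24: emit ID 'k' (now at pos=25)
pos=25: enter STRING mode
pos=25: emit STR "ok" (now at pos=29)
pos=30: enter COMMENT mode (saw '/*')
exit COMMENT mode (now at pos=40)
DONE. 4 tokens: [NUM, PLUS, ID, STR]
Position 23: char is '+' -> PLUS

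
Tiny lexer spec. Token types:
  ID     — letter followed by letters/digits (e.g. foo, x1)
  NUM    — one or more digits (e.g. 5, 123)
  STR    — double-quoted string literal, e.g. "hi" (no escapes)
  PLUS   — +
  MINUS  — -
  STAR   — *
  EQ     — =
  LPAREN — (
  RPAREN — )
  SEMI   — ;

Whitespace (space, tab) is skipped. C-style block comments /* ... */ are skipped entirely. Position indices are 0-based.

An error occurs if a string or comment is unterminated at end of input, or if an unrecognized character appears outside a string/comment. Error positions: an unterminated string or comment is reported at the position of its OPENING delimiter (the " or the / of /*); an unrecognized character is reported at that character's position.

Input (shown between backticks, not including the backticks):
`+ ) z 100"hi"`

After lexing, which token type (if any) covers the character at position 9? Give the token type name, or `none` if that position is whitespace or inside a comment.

Answer: STR

Derivation:
pos=0: emit PLUS '+'
pos=2: emit RPAREN ')'
pos=4: emit ID 'z' (now at pos=5)
pos=6: emit NUM '100' (now at pos=9)
pos=9: enter STRING mode
pos=9: emit STR "hi" (now at pos=13)
DONE. 5 tokens: [PLUS, RPAREN, ID, NUM, STR]
Position 9: char is '"' -> STR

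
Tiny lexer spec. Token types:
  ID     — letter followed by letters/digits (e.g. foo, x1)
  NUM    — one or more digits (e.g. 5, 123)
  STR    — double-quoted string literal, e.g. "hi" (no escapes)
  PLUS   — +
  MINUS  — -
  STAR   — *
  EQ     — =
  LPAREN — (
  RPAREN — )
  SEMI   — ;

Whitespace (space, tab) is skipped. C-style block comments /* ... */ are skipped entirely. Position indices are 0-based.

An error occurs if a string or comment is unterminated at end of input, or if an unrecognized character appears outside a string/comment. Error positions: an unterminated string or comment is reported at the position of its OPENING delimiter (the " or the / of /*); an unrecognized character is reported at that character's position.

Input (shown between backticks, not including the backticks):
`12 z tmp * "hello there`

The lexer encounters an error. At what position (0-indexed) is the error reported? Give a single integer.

Answer: 11

Derivation:
pos=0: emit NUM '12' (now at pos=2)
pos=3: emit ID 'z' (now at pos=4)
pos=5: emit ID 'tmp' (now at pos=8)
pos=9: emit STAR '*'
pos=11: enter STRING mode
pos=11: ERROR — unterminated string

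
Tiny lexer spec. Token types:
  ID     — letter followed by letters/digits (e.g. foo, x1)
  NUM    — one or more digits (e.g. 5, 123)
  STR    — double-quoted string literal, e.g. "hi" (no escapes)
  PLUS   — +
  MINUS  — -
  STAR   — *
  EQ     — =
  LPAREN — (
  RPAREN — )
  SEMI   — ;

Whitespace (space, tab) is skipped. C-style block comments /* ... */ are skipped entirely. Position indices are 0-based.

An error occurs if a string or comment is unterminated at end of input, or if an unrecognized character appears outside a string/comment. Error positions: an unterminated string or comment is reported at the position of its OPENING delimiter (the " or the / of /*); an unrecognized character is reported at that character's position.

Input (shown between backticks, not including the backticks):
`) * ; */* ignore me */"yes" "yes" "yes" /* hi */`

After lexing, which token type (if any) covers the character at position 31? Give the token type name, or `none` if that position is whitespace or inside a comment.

Answer: STR

Derivation:
pos=0: emit RPAREN ')'
pos=2: emit STAR '*'
pos=4: emit SEMI ';'
pos=6: emit STAR '*'
pos=7: enter COMMENT mode (saw '/*')
exit COMMENT mode (now at pos=22)
pos=22: enter STRING mode
pos=22: emit STR "yes" (now at pos=27)
pos=28: enter STRING mode
pos=28: emit STR "yes" (now at pos=33)
pos=34: enter STRING mode
pos=34: emit STR "yes" (now at pos=39)
pos=40: enter COMMENT mode (saw '/*')
exit COMMENT mode (now at pos=48)
DONE. 7 tokens: [RPAREN, STAR, SEMI, STAR, STR, STR, STR]
Position 31: char is 's' -> STR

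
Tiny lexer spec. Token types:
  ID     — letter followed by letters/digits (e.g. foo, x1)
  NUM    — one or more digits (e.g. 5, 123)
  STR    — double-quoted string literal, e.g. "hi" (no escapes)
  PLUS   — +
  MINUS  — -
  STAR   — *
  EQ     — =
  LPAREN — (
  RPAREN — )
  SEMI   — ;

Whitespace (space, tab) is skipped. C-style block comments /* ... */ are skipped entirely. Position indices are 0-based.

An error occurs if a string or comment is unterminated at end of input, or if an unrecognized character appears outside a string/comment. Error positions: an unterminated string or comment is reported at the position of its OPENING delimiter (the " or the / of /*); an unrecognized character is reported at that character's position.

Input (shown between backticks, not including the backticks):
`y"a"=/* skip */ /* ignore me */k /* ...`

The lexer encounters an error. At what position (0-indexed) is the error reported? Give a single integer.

Answer: 33

Derivation:
pos=0: emit ID 'y' (now at pos=1)
pos=1: enter STRING mode
pos=1: emit STR "a" (now at pos=4)
pos=4: emit EQ '='
pos=5: enter COMMENT mode (saw '/*')
exit COMMENT mode (now at pos=15)
pos=16: enter COMMENT mode (saw '/*')
exit COMMENT mode (now at pos=31)
pos=31: emit ID 'k' (now at pos=32)
pos=33: enter COMMENT mode (saw '/*')
pos=33: ERROR — unterminated comment (reached EOF)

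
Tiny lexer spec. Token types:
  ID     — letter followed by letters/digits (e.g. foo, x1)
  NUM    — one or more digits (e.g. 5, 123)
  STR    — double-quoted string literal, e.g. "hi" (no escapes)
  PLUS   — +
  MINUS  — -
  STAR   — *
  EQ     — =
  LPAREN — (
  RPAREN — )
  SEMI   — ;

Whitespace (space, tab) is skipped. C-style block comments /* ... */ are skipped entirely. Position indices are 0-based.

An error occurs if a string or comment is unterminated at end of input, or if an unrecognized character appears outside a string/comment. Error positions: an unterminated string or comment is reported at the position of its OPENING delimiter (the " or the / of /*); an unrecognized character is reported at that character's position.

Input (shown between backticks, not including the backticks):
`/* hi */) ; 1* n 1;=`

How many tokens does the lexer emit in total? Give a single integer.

Answer: 8

Derivation:
pos=0: enter COMMENT mode (saw '/*')
exit COMMENT mode (now at pos=8)
pos=8: emit RPAREN ')'
pos=10: emit SEMI ';'
pos=12: emit NUM '1' (now at pos=13)
pos=13: emit STAR '*'
pos=15: emit ID 'n' (now at pos=16)
pos=17: emit NUM '1' (now at pos=18)
pos=18: emit SEMI ';'
pos=19: emit EQ '='
DONE. 8 tokens: [RPAREN, SEMI, NUM, STAR, ID, NUM, SEMI, EQ]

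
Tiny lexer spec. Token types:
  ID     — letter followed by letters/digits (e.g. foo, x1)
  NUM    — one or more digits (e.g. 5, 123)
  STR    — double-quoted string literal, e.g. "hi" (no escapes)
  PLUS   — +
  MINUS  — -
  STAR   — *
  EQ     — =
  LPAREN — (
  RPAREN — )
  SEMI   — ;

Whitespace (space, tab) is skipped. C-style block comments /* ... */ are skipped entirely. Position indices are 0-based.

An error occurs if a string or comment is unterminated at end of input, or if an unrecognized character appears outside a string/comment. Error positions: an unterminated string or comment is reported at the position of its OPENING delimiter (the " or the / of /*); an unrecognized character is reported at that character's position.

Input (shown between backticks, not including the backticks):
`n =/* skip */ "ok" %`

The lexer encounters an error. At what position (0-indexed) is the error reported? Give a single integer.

Answer: 19

Derivation:
pos=0: emit ID 'n' (now at pos=1)
pos=2: emit EQ '='
pos=3: enter COMMENT mode (saw '/*')
exit COMMENT mode (now at pos=13)
pos=14: enter STRING mode
pos=14: emit STR "ok" (now at pos=18)
pos=19: ERROR — unrecognized char '%'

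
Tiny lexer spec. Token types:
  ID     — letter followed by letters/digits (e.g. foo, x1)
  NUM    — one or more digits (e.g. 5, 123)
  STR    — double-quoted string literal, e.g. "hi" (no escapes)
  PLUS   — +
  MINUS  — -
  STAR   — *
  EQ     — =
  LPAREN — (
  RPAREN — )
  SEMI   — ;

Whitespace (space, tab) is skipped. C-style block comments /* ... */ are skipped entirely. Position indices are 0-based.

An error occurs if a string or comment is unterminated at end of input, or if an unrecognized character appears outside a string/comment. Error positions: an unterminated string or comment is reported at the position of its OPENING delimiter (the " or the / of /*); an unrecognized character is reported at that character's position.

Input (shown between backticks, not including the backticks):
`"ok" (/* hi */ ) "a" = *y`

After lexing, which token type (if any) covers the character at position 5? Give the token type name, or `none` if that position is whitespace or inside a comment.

Answer: LPAREN

Derivation:
pos=0: enter STRING mode
pos=0: emit STR "ok" (now at pos=4)
pos=5: emit LPAREN '('
pos=6: enter COMMENT mode (saw '/*')
exit COMMENT mode (now at pos=14)
pos=15: emit RPAREN ')'
pos=17: enter STRING mode
pos=17: emit STR "a" (now at pos=20)
pos=21: emit EQ '='
pos=23: emit STAR '*'
pos=24: emit ID 'y' (now at pos=25)
DONE. 7 tokens: [STR, LPAREN, RPAREN, STR, EQ, STAR, ID]
Position 5: char is '(' -> LPAREN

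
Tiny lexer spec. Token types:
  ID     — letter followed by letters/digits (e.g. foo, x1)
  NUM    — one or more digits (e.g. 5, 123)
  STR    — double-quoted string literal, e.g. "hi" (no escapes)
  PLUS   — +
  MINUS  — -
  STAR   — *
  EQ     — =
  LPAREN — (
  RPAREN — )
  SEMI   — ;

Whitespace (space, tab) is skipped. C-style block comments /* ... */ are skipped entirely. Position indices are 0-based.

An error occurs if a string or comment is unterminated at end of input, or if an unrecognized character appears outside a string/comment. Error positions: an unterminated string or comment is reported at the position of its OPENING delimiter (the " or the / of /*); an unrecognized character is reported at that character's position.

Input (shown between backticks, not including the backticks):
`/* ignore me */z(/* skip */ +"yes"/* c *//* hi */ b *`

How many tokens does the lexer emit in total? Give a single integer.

pos=0: enter COMMENT mode (saw '/*')
exit COMMENT mode (now at pos=15)
pos=15: emit ID 'z' (now at pos=16)
pos=16: emit LPAREN '('
pos=17: enter COMMENT mode (saw '/*')
exit COMMENT mode (now at pos=27)
pos=28: emit PLUS '+'
pos=29: enter STRING mode
pos=29: emit STR "yes" (now at pos=34)
pos=34: enter COMMENT mode (saw '/*')
exit COMMENT mode (now at pos=41)
pos=41: enter COMMENT mode (saw '/*')
exit COMMENT mode (now at pos=49)
pos=50: emit ID 'b' (now at pos=51)
pos=52: emit STAR '*'
DONE. 6 tokens: [ID, LPAREN, PLUS, STR, ID, STAR]

Answer: 6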